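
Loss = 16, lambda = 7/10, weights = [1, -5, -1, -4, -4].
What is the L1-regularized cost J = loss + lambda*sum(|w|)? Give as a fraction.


L1 norm = sum(|w|) = 15. J = 16 + 7/10 * 15 = 53/2.

53/2


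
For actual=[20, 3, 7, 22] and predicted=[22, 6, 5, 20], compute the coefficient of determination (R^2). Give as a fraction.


Mean(y) = 13. SS_res = 21. SS_tot = 266. R^2 = 1 - 21/(266) = 35/38.

35/38


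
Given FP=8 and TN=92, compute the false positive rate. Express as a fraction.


FPR = FP / (FP + TN) = 8 / 100 = 2/25.

2/25


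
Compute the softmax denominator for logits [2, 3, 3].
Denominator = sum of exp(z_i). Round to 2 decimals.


Denom = e^2=7.3891 + e^3=20.0855 + e^3=20.0855. Sum = 47.5601, which rounds to 47.56.

47.56


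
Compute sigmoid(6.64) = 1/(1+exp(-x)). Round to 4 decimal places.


sigma(6.64) = 1/(1+e^(-6.64)) = 1/(1+0.001307) = 1/1.001307 = 0.9987.

0.9987


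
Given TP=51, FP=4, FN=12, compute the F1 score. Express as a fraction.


Precision = 51/55 = 51/55. Recall = 51/63 = 17/21. F1 = 2*P*R/(P+R) = 51/59.

51/59


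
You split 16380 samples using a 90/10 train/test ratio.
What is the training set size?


Test set = 16380 * 10% = 1638. Training set = 16380 - 1638 = 14742.

14742


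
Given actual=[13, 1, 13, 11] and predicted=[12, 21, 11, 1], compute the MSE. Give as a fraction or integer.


MSE = (1/4) * ((13-12)^2=1 + (1-21)^2=400 + (13-11)^2=4 + (11-1)^2=100). Sum = 505. MSE = 505/4.

505/4


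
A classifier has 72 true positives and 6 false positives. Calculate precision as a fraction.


Precision = TP / (TP + FP) = 72 / 78 = 12/13.

12/13


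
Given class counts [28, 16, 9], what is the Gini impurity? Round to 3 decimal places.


Total = 53. Proportions: 28/53, 16/53, 9/53. sum(p_i^2) = 0.3991. Gini = 1 - 0.3991 = 0.6009, which rounds to 0.601.

0.601


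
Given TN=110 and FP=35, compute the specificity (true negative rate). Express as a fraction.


Specificity = TN / (TN + FP) = 110 / 145 = 22/29.

22/29


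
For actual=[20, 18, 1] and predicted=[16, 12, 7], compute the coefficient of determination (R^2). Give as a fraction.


Mean(y) = 13. SS_res = 88. SS_tot = 218. R^2 = 1 - 88/(218) = 65/109.

65/109


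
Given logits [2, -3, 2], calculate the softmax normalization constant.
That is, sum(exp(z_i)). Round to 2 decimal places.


Denom = e^2=7.3891 + e^-3=0.0498 + e^2=7.3891. Sum = 14.8280, which rounds to 14.83.

14.83


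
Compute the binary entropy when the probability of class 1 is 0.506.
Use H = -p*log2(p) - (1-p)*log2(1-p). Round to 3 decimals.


H = -0.506*log2(0.506) - 0.494*log2(0.494) = 1.000.

1.000


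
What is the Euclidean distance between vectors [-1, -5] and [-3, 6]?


d = sqrt(sum of squared differences). (-1--3)^2=4, (-5-6)^2=121. Sum = 125.

sqrt(125)


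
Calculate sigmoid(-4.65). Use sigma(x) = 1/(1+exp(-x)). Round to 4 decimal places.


sigma(-4.65) = 1/(1+e^(4.65)) = 1/(1+104.584986) = 1/105.584986 = 0.0095.

0.0095


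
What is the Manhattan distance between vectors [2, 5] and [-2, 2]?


d = sum of absolute differences: |2--2|=4 + |5-2|=3 = 7.

7


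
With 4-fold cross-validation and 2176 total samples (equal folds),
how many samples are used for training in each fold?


Each validation fold has 2176/4 = 544 samples. Training set = 2176 - 544 = 1632.

1632


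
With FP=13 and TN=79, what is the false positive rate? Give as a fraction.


FPR = FP / (FP + TN) = 13 / 92 = 13/92.

13/92


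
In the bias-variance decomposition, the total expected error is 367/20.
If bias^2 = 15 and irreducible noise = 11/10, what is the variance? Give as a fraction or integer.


Total error = bias^2 + variance + irreducible noise. So variance = 367/20 - 15 - 11/10 = 9/4.

9/4


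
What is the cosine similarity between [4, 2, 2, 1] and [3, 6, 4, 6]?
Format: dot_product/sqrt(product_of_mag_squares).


dot = 38. |a|^2 = 25, |b|^2 = 97. cos = 38/sqrt(2425).

38/sqrt(2425)


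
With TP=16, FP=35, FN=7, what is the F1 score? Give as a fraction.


Precision = 16/51 = 16/51. Recall = 16/23 = 16/23. F1 = 2*P*R/(P+R) = 16/37.

16/37


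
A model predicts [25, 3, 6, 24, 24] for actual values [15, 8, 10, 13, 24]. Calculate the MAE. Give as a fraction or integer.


MAE = (1/5) * (|15-25|=10 + |8-3|=5 + |10-6|=4 + |13-24|=11 + |24-24|=0). Sum = 30. MAE = 6.

6


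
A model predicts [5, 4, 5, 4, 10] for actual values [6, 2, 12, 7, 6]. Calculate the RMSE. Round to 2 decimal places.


MSE = 15.8000. RMSE = sqrt(15.8000) = 3.97.

3.97


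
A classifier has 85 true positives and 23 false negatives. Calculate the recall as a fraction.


Recall = TP / (TP + FN) = 85 / 108 = 85/108.

85/108


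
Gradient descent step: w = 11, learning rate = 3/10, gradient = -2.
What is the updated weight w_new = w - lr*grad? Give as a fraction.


w_new = 11 - 3/10 * -2 = 11 - -3/5 = 58/5.

58/5


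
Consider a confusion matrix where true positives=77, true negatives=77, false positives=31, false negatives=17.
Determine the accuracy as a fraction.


Accuracy = (TP + TN) / (TP + TN + FP + FN) = (77 + 77) / 202 = 77/101.

77/101


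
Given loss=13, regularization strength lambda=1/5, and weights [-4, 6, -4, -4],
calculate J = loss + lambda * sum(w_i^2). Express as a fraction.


L2 sq norm = sum(w^2) = 84. J = 13 + 1/5 * 84 = 149/5.

149/5


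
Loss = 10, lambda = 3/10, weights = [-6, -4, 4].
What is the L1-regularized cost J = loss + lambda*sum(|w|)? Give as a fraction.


L1 norm = sum(|w|) = 14. J = 10 + 3/10 * 14 = 71/5.

71/5


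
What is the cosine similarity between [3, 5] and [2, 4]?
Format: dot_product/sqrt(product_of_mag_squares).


dot = 26. |a|^2 = 34, |b|^2 = 20. cos = 26/sqrt(680).

26/sqrt(680)


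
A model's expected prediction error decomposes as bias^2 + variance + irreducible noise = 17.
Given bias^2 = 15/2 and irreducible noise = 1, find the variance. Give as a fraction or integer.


Total error = bias^2 + variance + irreducible noise. So variance = 17 - 15/2 - 1 = 17/2.

17/2


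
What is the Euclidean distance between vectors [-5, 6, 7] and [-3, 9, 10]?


d = sqrt(sum of squared differences). (-5--3)^2=4, (6-9)^2=9, (7-10)^2=9. Sum = 22.

sqrt(22)


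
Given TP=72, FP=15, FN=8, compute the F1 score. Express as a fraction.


Precision = 72/87 = 24/29. Recall = 72/80 = 9/10. F1 = 2*P*R/(P+R) = 144/167.

144/167


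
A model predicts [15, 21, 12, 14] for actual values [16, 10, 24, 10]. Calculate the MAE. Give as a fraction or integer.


MAE = (1/4) * (|16-15|=1 + |10-21|=11 + |24-12|=12 + |10-14|=4). Sum = 28. MAE = 7.

7


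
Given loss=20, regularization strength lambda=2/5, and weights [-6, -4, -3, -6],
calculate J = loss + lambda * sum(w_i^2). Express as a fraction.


L2 sq norm = sum(w^2) = 97. J = 20 + 2/5 * 97 = 294/5.

294/5


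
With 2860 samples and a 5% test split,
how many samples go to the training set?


Test set = 2860 * 5% = 143. Training set = 2860 - 143 = 2717.

2717


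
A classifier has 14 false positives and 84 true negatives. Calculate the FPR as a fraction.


FPR = FP / (FP + TN) = 14 / 98 = 1/7.

1/7


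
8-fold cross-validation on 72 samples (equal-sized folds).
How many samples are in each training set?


Each validation fold has 72/8 = 9 samples. Training set = 72 - 9 = 63.

63


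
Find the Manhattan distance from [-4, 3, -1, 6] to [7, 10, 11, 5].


d = sum of absolute differences: |-4-7|=11 + |3-10|=7 + |-1-11|=12 + |6-5|=1 = 31.

31


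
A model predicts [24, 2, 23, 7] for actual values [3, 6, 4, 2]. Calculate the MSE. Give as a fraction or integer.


MSE = (1/4) * ((3-24)^2=441 + (6-2)^2=16 + (4-23)^2=361 + (2-7)^2=25). Sum = 843. MSE = 843/4.

843/4


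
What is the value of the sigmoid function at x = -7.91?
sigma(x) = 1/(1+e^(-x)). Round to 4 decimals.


sigma(-7.91) = 1/(1+e^(7.91)) = 1/(1+2724.390466) = 1/2725.390466 = 0.0004.

0.0004


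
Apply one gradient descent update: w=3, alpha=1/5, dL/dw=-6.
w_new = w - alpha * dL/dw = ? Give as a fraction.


w_new = 3 - 1/5 * -6 = 3 - -6/5 = 21/5.

21/5


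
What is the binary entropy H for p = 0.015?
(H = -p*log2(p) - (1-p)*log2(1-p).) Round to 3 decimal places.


H = -0.015*log2(0.015) - 0.985*log2(0.985) = 0.112.

0.112


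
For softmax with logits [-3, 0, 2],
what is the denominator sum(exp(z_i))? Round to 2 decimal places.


Denom = e^-3=0.0498 + e^0=1.0000 + e^2=7.3891. Sum = 8.4389, which rounds to 8.44.

8.44


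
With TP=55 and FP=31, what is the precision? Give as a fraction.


Precision = TP / (TP + FP) = 55 / 86 = 55/86.

55/86


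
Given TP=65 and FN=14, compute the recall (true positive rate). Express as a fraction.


Recall = TP / (TP + FN) = 65 / 79 = 65/79.

65/79


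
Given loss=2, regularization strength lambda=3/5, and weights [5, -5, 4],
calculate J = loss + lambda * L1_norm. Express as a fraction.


L1 norm = sum(|w|) = 14. J = 2 + 3/5 * 14 = 52/5.

52/5


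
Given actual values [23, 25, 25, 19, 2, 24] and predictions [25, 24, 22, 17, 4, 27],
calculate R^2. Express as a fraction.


Mean(y) = 59/3. SS_res = 31. SS_tot = 1198/3. R^2 = 1 - 31/(1198/3) = 1105/1198.

1105/1198


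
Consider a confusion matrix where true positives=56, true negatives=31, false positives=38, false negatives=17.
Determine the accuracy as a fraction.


Accuracy = (TP + TN) / (TP + TN + FP + FN) = (56 + 31) / 142 = 87/142.

87/142


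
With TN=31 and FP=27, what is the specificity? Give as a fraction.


Specificity = TN / (TN + FP) = 31 / 58 = 31/58.

31/58


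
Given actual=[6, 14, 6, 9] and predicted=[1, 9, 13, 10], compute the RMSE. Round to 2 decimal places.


MSE = 25.0000. RMSE = sqrt(25.0000) = 5.00.

5.00


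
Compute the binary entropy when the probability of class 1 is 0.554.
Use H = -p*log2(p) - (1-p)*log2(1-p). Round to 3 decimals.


H = -0.554*log2(0.554) - 0.446*log2(0.446) = 0.992.

0.992


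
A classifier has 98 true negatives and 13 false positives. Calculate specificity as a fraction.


Specificity = TN / (TN + FP) = 98 / 111 = 98/111.

98/111


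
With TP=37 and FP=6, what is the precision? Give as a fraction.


Precision = TP / (TP + FP) = 37 / 43 = 37/43.

37/43


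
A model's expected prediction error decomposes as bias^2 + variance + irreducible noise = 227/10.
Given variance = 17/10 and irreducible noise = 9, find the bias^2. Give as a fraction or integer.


Total error = bias^2 + variance + irreducible noise. So bias^2 = 227/10 - 17/10 - 9 = 12.

12


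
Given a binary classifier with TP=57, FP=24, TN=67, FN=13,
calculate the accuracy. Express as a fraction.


Accuracy = (TP + TN) / (TP + TN + FP + FN) = (57 + 67) / 161 = 124/161.

124/161


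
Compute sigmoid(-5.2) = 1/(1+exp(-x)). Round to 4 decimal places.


sigma(-5.2) = 1/(1+e^(5.2)) = 1/(1+181.272242) = 1/182.272242 = 0.0055.

0.0055


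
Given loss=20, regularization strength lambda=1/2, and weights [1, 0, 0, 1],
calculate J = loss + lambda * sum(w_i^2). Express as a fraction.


L2 sq norm = sum(w^2) = 2. J = 20 + 1/2 * 2 = 21.

21


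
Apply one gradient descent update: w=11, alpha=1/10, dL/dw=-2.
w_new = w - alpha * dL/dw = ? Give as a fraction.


w_new = 11 - 1/10 * -2 = 11 - -1/5 = 56/5.

56/5


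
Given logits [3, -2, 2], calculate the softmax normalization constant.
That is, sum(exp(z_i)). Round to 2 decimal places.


Denom = e^3=20.0855 + e^-2=0.1353 + e^2=7.3891. Sum = 27.6099, which rounds to 27.61.

27.61


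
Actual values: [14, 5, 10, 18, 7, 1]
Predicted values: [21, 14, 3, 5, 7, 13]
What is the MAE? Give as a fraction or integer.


MAE = (1/6) * (|14-21|=7 + |5-14|=9 + |10-3|=7 + |18-5|=13 + |7-7|=0 + |1-13|=12). Sum = 48. MAE = 8.

8


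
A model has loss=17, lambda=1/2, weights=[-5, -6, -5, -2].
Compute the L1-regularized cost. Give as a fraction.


L1 norm = sum(|w|) = 18. J = 17 + 1/2 * 18 = 26.

26


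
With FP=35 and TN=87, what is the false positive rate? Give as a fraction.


FPR = FP / (FP + TN) = 35 / 122 = 35/122.

35/122


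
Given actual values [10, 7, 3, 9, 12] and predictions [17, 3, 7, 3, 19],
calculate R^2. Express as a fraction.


Mean(y) = 41/5. SS_res = 166. SS_tot = 234/5. R^2 = 1 - 166/(234/5) = -298/117.

-298/117


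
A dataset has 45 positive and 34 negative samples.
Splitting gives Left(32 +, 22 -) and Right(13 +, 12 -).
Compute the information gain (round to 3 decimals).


H(parent) = 0.9860. H(left) = 0.9751, H(right) = 0.9988. Weighted = (54/79)*0.9751 + (25/79)*0.9988 = 0.9826. IG = 0.9860 - 0.9826 = 0.0034, which rounds to 0.003.

0.003


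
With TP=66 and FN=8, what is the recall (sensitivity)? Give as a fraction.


Recall = TP / (TP + FN) = 66 / 74 = 33/37.

33/37


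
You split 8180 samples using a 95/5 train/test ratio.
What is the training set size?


Test set = 8180 * 5% = 409. Training set = 8180 - 409 = 7771.

7771


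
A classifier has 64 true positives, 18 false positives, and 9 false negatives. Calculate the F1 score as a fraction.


Precision = 64/82 = 32/41. Recall = 64/73 = 64/73. F1 = 2*P*R/(P+R) = 128/155.

128/155


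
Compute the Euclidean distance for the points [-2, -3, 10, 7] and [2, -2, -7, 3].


d = sqrt(sum of squared differences). (-2-2)^2=16, (-3--2)^2=1, (10--7)^2=289, (7-3)^2=16. Sum = 322.

sqrt(322)


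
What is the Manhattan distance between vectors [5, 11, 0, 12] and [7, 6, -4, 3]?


d = sum of absolute differences: |5-7|=2 + |11-6|=5 + |0--4|=4 + |12-3|=9 = 20.

20


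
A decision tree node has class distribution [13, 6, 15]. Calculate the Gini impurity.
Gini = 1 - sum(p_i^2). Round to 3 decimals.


Total = 34. Proportions: 13/34, 6/34, 15/34. sum(p_i^2) = 0.3720. Gini = 1 - 0.3720 = 0.6280, which rounds to 0.628.

0.628


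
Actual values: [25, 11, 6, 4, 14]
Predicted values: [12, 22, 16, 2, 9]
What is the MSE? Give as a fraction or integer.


MSE = (1/5) * ((25-12)^2=169 + (11-22)^2=121 + (6-16)^2=100 + (4-2)^2=4 + (14-9)^2=25). Sum = 419. MSE = 419/5.

419/5


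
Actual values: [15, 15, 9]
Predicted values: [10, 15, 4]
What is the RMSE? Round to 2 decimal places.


MSE = 16.6667. RMSE = sqrt(16.6667) = 4.08.

4.08


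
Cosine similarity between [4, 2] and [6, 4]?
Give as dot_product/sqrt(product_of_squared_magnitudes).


dot = 32. |a|^2 = 20, |b|^2 = 52. cos = 32/sqrt(1040).

32/sqrt(1040)


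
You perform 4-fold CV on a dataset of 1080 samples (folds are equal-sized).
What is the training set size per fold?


Each validation fold has 1080/4 = 270 samples. Training set = 1080 - 270 = 810.

810


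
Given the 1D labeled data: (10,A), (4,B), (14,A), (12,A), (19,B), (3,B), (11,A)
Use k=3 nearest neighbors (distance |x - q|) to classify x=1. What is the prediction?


Distances: |10-1|=9, |4-1|=3, |14-1|=13, |12-1|=11, |19-1|=18, |3-1|=2, |11-1|=10. 3 nearest: (3,B), (4,B), (10,A). Counts: {'B': 2, 'A': 1}. Majority class: B.

B


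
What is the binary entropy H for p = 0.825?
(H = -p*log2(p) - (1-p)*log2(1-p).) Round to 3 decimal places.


H = -0.825*log2(0.825) - 0.175*log2(0.175) = 0.669.

0.669


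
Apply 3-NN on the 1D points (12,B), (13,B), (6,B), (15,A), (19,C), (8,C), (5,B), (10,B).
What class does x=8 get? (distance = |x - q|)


Distances: |12-8|=4, |13-8|=5, |6-8|=2, |15-8|=7, |19-8|=11, |8-8|=0, |5-8|=3, |10-8|=2. 3 nearest: (8,C), (6,B), (10,B). Counts: {'C': 1, 'B': 2}. Majority class: B.

B


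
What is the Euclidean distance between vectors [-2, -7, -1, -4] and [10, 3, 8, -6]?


d = sqrt(sum of squared differences). (-2-10)^2=144, (-7-3)^2=100, (-1-8)^2=81, (-4--6)^2=4. Sum = 329.

sqrt(329)


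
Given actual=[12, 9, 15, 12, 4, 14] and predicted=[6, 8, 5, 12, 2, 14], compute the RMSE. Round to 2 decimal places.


MSE = 23.5000. RMSE = sqrt(23.5000) = 4.85.

4.85


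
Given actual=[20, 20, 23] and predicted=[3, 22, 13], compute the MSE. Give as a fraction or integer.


MSE = (1/3) * ((20-3)^2=289 + (20-22)^2=4 + (23-13)^2=100). Sum = 393. MSE = 131.

131


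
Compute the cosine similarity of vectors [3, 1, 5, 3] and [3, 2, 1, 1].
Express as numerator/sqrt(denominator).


dot = 19. |a|^2 = 44, |b|^2 = 15. cos = 19/sqrt(660).

19/sqrt(660)


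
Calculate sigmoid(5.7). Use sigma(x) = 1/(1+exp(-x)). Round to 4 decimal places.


sigma(5.7) = 1/(1+e^(-5.7)) = 1/(1+0.003346) = 1/1.003346 = 0.9967.

0.9967


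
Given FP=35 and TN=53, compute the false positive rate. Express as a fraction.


FPR = FP / (FP + TN) = 35 / 88 = 35/88.

35/88


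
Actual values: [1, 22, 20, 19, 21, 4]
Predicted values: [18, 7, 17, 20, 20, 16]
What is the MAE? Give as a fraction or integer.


MAE = (1/6) * (|1-18|=17 + |22-7|=15 + |20-17|=3 + |19-20|=1 + |21-20|=1 + |4-16|=12). Sum = 49. MAE = 49/6.

49/6


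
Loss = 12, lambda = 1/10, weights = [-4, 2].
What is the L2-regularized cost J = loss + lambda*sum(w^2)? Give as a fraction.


L2 sq norm = sum(w^2) = 20. J = 12 + 1/10 * 20 = 14.

14


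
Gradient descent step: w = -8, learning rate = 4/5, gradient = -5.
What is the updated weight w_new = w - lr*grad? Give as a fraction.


w_new = -8 - 4/5 * -5 = -8 - -4 = -4.

-4


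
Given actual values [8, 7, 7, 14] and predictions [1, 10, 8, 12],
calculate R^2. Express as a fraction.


Mean(y) = 9. SS_res = 63. SS_tot = 34. R^2 = 1 - 63/(34) = -29/34.

-29/34


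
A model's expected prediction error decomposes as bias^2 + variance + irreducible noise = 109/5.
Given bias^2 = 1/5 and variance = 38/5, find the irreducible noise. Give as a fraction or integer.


Total error = bias^2 + variance + irreducible noise. So irreducible noise = 109/5 - 1/5 - 38/5 = 14.

14


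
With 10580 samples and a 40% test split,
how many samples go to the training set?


Test set = 10580 * 40% = 4232. Training set = 10580 - 4232 = 6348.

6348


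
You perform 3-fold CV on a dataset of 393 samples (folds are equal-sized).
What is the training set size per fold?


Each validation fold has 393/3 = 131 samples. Training set = 393 - 131 = 262.

262


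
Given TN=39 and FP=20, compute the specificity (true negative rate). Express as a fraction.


Specificity = TN / (TN + FP) = 39 / 59 = 39/59.

39/59


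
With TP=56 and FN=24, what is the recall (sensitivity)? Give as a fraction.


Recall = TP / (TP + FN) = 56 / 80 = 7/10.

7/10


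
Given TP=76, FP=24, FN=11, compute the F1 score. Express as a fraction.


Precision = 76/100 = 19/25. Recall = 76/87 = 76/87. F1 = 2*P*R/(P+R) = 152/187.

152/187


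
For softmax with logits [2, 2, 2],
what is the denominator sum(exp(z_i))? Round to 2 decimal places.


Denom = e^2=7.3891 + e^2=7.3891 + e^2=7.3891. Sum = 22.1673, which rounds to 22.17.

22.17


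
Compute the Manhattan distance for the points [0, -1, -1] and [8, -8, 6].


d = sum of absolute differences: |0-8|=8 + |-1--8|=7 + |-1-6|=7 = 22.

22


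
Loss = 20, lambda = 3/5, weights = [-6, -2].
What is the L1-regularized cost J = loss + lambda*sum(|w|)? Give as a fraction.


L1 norm = sum(|w|) = 8. J = 20 + 3/5 * 8 = 124/5.

124/5


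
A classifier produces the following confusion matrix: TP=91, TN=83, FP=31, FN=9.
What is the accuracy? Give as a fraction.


Accuracy = (TP + TN) / (TP + TN + FP + FN) = (91 + 83) / 214 = 87/107.

87/107


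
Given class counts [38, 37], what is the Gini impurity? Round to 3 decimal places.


Total = 75. Proportions: 38/75, 37/75. sum(p_i^2) = 0.5001. Gini = 1 - 0.5001 = 0.4999, which rounds to 0.500.

0.500


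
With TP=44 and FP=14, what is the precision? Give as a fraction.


Precision = TP / (TP + FP) = 44 / 58 = 22/29.

22/29


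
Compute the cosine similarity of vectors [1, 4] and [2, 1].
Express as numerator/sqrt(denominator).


dot = 6. |a|^2 = 17, |b|^2 = 5. cos = 6/sqrt(85).

6/sqrt(85)


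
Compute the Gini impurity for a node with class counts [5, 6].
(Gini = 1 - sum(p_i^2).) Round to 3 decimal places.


Total = 11. Proportions: 5/11, 6/11. sum(p_i^2) = 0.5041. Gini = 1 - 0.5041 = 0.4959, which rounds to 0.496.

0.496


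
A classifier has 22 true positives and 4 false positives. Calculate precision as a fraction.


Precision = TP / (TP + FP) = 22 / 26 = 11/13.

11/13


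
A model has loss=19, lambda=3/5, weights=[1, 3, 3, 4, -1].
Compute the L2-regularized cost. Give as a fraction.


L2 sq norm = sum(w^2) = 36. J = 19 + 3/5 * 36 = 203/5.

203/5


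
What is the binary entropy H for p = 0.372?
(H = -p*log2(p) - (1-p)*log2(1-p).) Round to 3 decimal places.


H = -0.372*log2(0.372) - 0.628*log2(0.628) = 0.952.

0.952


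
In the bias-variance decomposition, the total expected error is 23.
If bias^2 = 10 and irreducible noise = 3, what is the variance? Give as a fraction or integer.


Total error = bias^2 + variance + irreducible noise. So variance = 23 - 10 - 3 = 10.

10


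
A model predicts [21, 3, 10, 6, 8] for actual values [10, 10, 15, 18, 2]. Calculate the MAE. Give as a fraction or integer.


MAE = (1/5) * (|10-21|=11 + |10-3|=7 + |15-10|=5 + |18-6|=12 + |2-8|=6). Sum = 41. MAE = 41/5.

41/5


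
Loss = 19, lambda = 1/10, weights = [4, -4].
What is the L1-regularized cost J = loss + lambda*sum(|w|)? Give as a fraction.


L1 norm = sum(|w|) = 8. J = 19 + 1/10 * 8 = 99/5.

99/5


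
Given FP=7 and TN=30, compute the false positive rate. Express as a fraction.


FPR = FP / (FP + TN) = 7 / 37 = 7/37.

7/37


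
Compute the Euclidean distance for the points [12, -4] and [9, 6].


d = sqrt(sum of squared differences). (12-9)^2=9, (-4-6)^2=100. Sum = 109.

sqrt(109)


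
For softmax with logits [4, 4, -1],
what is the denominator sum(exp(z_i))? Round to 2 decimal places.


Denom = e^4=54.5982 + e^4=54.5982 + e^-1=0.3679. Sum = 109.5643, which rounds to 109.56.

109.56


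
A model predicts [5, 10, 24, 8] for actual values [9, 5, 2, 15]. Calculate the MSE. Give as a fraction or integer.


MSE = (1/4) * ((9-5)^2=16 + (5-10)^2=25 + (2-24)^2=484 + (15-8)^2=49). Sum = 574. MSE = 287/2.

287/2


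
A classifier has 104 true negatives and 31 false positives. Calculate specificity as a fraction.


Specificity = TN / (TN + FP) = 104 / 135 = 104/135.

104/135


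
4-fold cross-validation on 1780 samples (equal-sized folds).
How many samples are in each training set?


Each validation fold has 1780/4 = 445 samples. Training set = 1780 - 445 = 1335.

1335


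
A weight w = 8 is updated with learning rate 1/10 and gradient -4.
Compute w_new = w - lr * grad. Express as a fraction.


w_new = 8 - 1/10 * -4 = 8 - -2/5 = 42/5.

42/5


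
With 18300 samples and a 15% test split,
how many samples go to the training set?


Test set = 18300 * 15% = 2745. Training set = 18300 - 2745 = 15555.

15555


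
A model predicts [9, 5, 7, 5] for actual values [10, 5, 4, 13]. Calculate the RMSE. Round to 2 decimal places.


MSE = 18.5000. RMSE = sqrt(18.5000) = 4.30.

4.30


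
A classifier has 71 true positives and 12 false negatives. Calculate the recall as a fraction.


Recall = TP / (TP + FN) = 71 / 83 = 71/83.

71/83


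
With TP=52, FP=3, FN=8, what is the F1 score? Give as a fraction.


Precision = 52/55 = 52/55. Recall = 52/60 = 13/15. F1 = 2*P*R/(P+R) = 104/115.

104/115


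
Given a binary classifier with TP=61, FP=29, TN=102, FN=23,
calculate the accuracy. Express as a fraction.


Accuracy = (TP + TN) / (TP + TN + FP + FN) = (61 + 102) / 215 = 163/215.

163/215


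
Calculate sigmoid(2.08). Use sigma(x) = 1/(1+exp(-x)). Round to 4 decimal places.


sigma(2.08) = 1/(1+e^(-2.08)) = 1/(1+0.124930) = 1/1.124930 = 0.8889.

0.8889


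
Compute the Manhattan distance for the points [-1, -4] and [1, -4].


d = sum of absolute differences: |-1-1|=2 + |-4--4|=0 = 2.

2


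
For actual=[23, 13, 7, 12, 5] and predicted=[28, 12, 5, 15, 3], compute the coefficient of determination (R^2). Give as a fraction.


Mean(y) = 12. SS_res = 43. SS_tot = 196. R^2 = 1 - 43/(196) = 153/196.

153/196


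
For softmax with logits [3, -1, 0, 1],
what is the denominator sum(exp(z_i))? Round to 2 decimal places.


Denom = e^3=20.0855 + e^-1=0.3679 + e^0=1.0000 + e^1=2.7183. Sum = 24.1717, which rounds to 24.17.

24.17


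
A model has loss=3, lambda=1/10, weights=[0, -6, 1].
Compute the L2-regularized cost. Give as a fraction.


L2 sq norm = sum(w^2) = 37. J = 3 + 1/10 * 37 = 67/10.

67/10


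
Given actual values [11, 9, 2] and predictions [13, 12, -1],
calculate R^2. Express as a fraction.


Mean(y) = 22/3. SS_res = 22. SS_tot = 134/3. R^2 = 1 - 22/(134/3) = 34/67.

34/67


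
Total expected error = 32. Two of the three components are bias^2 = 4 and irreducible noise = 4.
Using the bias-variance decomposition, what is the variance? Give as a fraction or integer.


Total error = bias^2 + variance + irreducible noise. So variance = 32 - 4 - 4 = 24.

24


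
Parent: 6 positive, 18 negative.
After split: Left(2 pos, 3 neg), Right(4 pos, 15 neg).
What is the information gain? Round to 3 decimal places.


H(parent) = 0.8113. H(left) = 0.9710, H(right) = 0.7425. Weighted = (5/24)*0.9710 + (19/24)*0.7425 = 0.7901. IG = 0.8113 - 0.7901 = 0.0212, which rounds to 0.021.

0.021


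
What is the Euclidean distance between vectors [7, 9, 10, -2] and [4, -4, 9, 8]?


d = sqrt(sum of squared differences). (7-4)^2=9, (9--4)^2=169, (10-9)^2=1, (-2-8)^2=100. Sum = 279.

sqrt(279)


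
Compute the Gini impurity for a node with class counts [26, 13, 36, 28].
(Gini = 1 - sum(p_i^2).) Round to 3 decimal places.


Total = 103. Proportions: 26/103, 13/103, 36/103, 28/103. sum(p_i^2) = 0.2757. Gini = 1 - 0.2757 = 0.7243, which rounds to 0.724.

0.724


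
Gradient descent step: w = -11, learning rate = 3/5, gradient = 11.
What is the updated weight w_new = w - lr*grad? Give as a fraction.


w_new = -11 - 3/5 * 11 = -11 - 33/5 = -88/5.

-88/5


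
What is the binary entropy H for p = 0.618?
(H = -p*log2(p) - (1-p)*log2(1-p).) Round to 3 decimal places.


H = -0.618*log2(0.618) - 0.382*log2(0.382) = 0.959.

0.959


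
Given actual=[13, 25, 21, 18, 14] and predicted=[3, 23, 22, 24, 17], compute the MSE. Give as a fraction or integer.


MSE = (1/5) * ((13-3)^2=100 + (25-23)^2=4 + (21-22)^2=1 + (18-24)^2=36 + (14-17)^2=9). Sum = 150. MSE = 30.

30


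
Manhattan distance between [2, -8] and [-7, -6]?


d = sum of absolute differences: |2--7|=9 + |-8--6|=2 = 11.

11


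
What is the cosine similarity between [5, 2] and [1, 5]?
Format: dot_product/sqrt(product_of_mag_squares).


dot = 15. |a|^2 = 29, |b|^2 = 26. cos = 15/sqrt(754).

15/sqrt(754)


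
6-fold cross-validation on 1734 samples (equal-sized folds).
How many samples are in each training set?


Each validation fold has 1734/6 = 289 samples. Training set = 1734 - 289 = 1445.

1445


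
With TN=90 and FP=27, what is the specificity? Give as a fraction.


Specificity = TN / (TN + FP) = 90 / 117 = 10/13.

10/13


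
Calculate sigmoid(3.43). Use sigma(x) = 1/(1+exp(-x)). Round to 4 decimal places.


sigma(3.43) = 1/(1+e^(-3.43)) = 1/(1+0.032387) = 1/1.032387 = 0.9686.

0.9686


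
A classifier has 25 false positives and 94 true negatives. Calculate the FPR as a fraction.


FPR = FP / (FP + TN) = 25 / 119 = 25/119.

25/119


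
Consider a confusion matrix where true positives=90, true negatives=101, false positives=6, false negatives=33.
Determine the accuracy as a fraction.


Accuracy = (TP + TN) / (TP + TN + FP + FN) = (90 + 101) / 230 = 191/230.

191/230


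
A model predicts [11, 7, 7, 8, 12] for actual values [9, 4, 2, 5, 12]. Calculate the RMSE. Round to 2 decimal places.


MSE = 9.4000. RMSE = sqrt(9.4000) = 3.07.

3.07


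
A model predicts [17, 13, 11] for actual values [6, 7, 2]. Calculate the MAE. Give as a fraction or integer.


MAE = (1/3) * (|6-17|=11 + |7-13|=6 + |2-11|=9). Sum = 26. MAE = 26/3.

26/3


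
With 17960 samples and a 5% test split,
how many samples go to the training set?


Test set = 17960 * 5% = 898. Training set = 17960 - 898 = 17062.

17062


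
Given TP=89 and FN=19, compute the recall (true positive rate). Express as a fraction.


Recall = TP / (TP + FN) = 89 / 108 = 89/108.

89/108


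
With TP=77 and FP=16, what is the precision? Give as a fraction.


Precision = TP / (TP + FP) = 77 / 93 = 77/93.

77/93


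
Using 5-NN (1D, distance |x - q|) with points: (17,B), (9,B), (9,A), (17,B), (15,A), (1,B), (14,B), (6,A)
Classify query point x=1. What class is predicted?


Distances: |17-1|=16, |9-1|=8, |9-1|=8, |17-1|=16, |15-1|=14, |1-1|=0, |14-1|=13, |6-1|=5. 5 nearest: (1,B), (6,A), (9,A), (9,B), (14,B). Counts: {'B': 3, 'A': 2}. Majority class: B.

B


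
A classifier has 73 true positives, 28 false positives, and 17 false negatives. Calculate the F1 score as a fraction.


Precision = 73/101 = 73/101. Recall = 73/90 = 73/90. F1 = 2*P*R/(P+R) = 146/191.

146/191


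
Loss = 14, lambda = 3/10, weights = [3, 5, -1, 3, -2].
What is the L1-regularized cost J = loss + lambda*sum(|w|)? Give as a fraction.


L1 norm = sum(|w|) = 14. J = 14 + 3/10 * 14 = 91/5.

91/5


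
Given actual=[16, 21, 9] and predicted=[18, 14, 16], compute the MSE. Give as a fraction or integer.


MSE = (1/3) * ((16-18)^2=4 + (21-14)^2=49 + (9-16)^2=49). Sum = 102. MSE = 34.

34


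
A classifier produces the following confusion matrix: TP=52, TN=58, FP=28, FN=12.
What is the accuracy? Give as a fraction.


Accuracy = (TP + TN) / (TP + TN + FP + FN) = (52 + 58) / 150 = 11/15.

11/15


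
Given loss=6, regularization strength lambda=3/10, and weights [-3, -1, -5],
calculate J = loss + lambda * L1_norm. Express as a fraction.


L1 norm = sum(|w|) = 9. J = 6 + 3/10 * 9 = 87/10.

87/10


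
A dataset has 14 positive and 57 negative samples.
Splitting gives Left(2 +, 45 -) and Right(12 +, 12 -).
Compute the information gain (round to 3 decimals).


H(parent) = 0.7163. H(left) = 0.2539, H(right) = 1.0000. Weighted = (47/71)*0.2539 + (24/71)*1.0000 = 0.5061. IG = 0.7163 - 0.5061 = 0.2102, which rounds to 0.210.

0.210


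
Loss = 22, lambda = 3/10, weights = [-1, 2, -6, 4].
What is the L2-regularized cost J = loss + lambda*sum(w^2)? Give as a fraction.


L2 sq norm = sum(w^2) = 57. J = 22 + 3/10 * 57 = 391/10.

391/10


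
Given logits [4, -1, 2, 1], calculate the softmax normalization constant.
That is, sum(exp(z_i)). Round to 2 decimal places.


Denom = e^4=54.5982 + e^-1=0.3679 + e^2=7.3891 + e^1=2.7183. Sum = 65.0735, which rounds to 65.07.

65.07


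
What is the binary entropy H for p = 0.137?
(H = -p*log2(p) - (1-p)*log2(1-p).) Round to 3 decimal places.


H = -0.137*log2(0.137) - 0.863*log2(0.863) = 0.576.

0.576


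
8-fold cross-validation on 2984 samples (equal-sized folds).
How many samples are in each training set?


Each validation fold has 2984/8 = 373 samples. Training set = 2984 - 373 = 2611.

2611


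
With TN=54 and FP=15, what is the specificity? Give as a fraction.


Specificity = TN / (TN + FP) = 54 / 69 = 18/23.

18/23


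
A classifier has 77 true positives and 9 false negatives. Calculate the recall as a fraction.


Recall = TP / (TP + FN) = 77 / 86 = 77/86.

77/86


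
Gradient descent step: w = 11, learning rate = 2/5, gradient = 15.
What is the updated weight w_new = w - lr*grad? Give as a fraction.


w_new = 11 - 2/5 * 15 = 11 - 6 = 5.

5


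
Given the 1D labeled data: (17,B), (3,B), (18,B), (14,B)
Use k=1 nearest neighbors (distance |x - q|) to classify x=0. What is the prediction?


Distances: |17-0|=17, |3-0|=3, |18-0|=18, |14-0|=14. 1 nearest: (3,B). Counts: {'B': 1}. Majority class: B.

B


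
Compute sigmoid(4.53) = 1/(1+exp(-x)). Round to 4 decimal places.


sigma(4.53) = 1/(1+e^(-4.53)) = 1/(1+0.010781) = 1/1.010781 = 0.9893.

0.9893


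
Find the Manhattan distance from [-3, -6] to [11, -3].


d = sum of absolute differences: |-3-11|=14 + |-6--3|=3 = 17.

17


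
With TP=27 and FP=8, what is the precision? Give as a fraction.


Precision = TP / (TP + FP) = 27 / 35 = 27/35.

27/35


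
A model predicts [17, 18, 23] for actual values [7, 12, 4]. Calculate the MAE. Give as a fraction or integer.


MAE = (1/3) * (|7-17|=10 + |12-18|=6 + |4-23|=19). Sum = 35. MAE = 35/3.

35/3


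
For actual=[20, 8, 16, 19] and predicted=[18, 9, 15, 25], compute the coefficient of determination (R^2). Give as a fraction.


Mean(y) = 63/4. SS_res = 42. SS_tot = 355/4. R^2 = 1 - 42/(355/4) = 187/355.

187/355


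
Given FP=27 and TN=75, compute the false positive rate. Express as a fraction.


FPR = FP / (FP + TN) = 27 / 102 = 9/34.

9/34


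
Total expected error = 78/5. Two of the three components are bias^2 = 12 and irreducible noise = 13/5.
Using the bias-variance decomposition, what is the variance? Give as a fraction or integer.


Total error = bias^2 + variance + irreducible noise. So variance = 78/5 - 12 - 13/5 = 1.

1


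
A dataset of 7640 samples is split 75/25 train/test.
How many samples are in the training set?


Test set = 7640 * 25% = 1910. Training set = 7640 - 1910 = 5730.

5730


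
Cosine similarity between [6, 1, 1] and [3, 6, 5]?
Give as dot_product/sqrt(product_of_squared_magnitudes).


dot = 29. |a|^2 = 38, |b|^2 = 70. cos = 29/sqrt(2660).

29/sqrt(2660)


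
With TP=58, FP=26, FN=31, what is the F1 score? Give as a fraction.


Precision = 58/84 = 29/42. Recall = 58/89 = 58/89. F1 = 2*P*R/(P+R) = 116/173.

116/173


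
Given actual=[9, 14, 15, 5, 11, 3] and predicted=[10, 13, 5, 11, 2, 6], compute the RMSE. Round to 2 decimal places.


MSE = 38.0000. RMSE = sqrt(38.0000) = 6.16.

6.16


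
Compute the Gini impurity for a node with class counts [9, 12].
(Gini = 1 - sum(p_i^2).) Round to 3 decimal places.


Total = 21. Proportions: 9/21, 12/21. sum(p_i^2) = 0.5102. Gini = 1 - 0.5102 = 0.4898, which rounds to 0.490.

0.490


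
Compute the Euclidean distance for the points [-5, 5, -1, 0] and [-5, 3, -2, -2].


d = sqrt(sum of squared differences). (-5--5)^2=0, (5-3)^2=4, (-1--2)^2=1, (0--2)^2=4. Sum = 9.

3


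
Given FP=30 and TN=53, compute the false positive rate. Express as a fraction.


FPR = FP / (FP + TN) = 30 / 83 = 30/83.

30/83


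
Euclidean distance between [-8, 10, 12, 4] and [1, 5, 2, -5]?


d = sqrt(sum of squared differences). (-8-1)^2=81, (10-5)^2=25, (12-2)^2=100, (4--5)^2=81. Sum = 287.

sqrt(287)


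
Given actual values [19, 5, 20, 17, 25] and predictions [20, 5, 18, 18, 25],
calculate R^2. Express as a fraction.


Mean(y) = 86/5. SS_res = 6. SS_tot = 1104/5. R^2 = 1 - 6/(1104/5) = 179/184.

179/184


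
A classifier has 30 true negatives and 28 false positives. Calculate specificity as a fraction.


Specificity = TN / (TN + FP) = 30 / 58 = 15/29.

15/29


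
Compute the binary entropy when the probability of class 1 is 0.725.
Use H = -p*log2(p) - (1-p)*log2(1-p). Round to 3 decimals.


H = -0.725*log2(0.725) - 0.275*log2(0.275) = 0.849.

0.849


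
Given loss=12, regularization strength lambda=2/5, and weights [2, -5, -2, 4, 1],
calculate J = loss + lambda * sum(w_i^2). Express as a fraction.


L2 sq norm = sum(w^2) = 50. J = 12 + 2/5 * 50 = 32.

32


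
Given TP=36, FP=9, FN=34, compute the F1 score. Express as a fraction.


Precision = 36/45 = 4/5. Recall = 36/70 = 18/35. F1 = 2*P*R/(P+R) = 72/115.

72/115


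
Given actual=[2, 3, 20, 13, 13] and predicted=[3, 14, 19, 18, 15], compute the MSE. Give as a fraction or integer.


MSE = (1/5) * ((2-3)^2=1 + (3-14)^2=121 + (20-19)^2=1 + (13-18)^2=25 + (13-15)^2=4). Sum = 152. MSE = 152/5.

152/5


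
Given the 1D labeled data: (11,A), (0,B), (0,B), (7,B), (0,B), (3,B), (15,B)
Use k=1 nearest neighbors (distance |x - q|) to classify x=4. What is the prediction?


Distances: |11-4|=7, |0-4|=4, |0-4|=4, |7-4|=3, |0-4|=4, |3-4|=1, |15-4|=11. 1 nearest: (3,B). Counts: {'B': 1}. Majority class: B.

B


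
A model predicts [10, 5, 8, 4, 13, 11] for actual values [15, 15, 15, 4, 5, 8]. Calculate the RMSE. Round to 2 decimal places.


MSE = 41.1667. RMSE = sqrt(41.1667) = 6.42.

6.42


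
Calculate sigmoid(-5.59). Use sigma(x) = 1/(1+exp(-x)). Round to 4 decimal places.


sigma(-5.59) = 1/(1+e^(5.59)) = 1/(1+267.735620) = 1/268.735620 = 0.0037.

0.0037


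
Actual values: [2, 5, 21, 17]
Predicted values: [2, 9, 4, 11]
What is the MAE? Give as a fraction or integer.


MAE = (1/4) * (|2-2|=0 + |5-9|=4 + |21-4|=17 + |17-11|=6). Sum = 27. MAE = 27/4.

27/4


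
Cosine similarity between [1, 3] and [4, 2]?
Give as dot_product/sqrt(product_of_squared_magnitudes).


dot = 10. |a|^2 = 10, |b|^2 = 20. cos = 10/sqrt(200).

10/sqrt(200)


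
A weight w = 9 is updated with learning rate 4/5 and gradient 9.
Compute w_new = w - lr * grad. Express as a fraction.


w_new = 9 - 4/5 * 9 = 9 - 36/5 = 9/5.

9/5


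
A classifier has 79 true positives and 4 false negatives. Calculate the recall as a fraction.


Recall = TP / (TP + FN) = 79 / 83 = 79/83.

79/83


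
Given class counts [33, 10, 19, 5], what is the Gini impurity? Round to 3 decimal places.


Total = 67. Proportions: 33/67, 10/67, 19/67, 5/67. sum(p_i^2) = 0.3509. Gini = 1 - 0.3509 = 0.6491, which rounds to 0.649.

0.649


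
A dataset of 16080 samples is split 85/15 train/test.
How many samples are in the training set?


Test set = 16080 * 15% = 2412. Training set = 16080 - 2412 = 13668.

13668


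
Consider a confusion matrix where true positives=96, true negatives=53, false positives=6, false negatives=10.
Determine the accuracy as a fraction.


Accuracy = (TP + TN) / (TP + TN + FP + FN) = (96 + 53) / 165 = 149/165.

149/165


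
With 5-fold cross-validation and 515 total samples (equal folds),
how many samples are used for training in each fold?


Each validation fold has 515/5 = 103 samples. Training set = 515 - 103 = 412.

412


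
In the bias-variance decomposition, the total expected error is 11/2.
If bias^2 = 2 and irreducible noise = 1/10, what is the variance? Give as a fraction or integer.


Total error = bias^2 + variance + irreducible noise. So variance = 11/2 - 2 - 1/10 = 17/5.

17/5


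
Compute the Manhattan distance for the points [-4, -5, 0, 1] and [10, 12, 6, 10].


d = sum of absolute differences: |-4-10|=14 + |-5-12|=17 + |0-6|=6 + |1-10|=9 = 46.

46


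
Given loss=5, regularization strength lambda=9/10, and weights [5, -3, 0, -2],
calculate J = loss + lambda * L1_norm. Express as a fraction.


L1 norm = sum(|w|) = 10. J = 5 + 9/10 * 10 = 14.

14


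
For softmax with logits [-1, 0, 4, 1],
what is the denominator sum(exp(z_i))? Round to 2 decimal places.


Denom = e^-1=0.3679 + e^0=1.0000 + e^4=54.5982 + e^1=2.7183. Sum = 58.6844, which rounds to 58.68.

58.68


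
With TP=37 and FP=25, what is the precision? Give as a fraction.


Precision = TP / (TP + FP) = 37 / 62 = 37/62.

37/62


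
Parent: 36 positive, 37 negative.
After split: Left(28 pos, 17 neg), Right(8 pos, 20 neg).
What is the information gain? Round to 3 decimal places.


H(parent) = 0.9999. H(left) = 0.9565, H(right) = 0.8631. Weighted = (45/73)*0.9565 + (28/73)*0.8631 = 0.9207. IG = 0.9999 - 0.9207 = 0.0792, which rounds to 0.079.

0.079


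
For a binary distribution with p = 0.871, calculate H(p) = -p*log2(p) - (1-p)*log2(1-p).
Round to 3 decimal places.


H = -0.871*log2(0.871) - 0.129*log2(0.129) = 0.555.

0.555
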